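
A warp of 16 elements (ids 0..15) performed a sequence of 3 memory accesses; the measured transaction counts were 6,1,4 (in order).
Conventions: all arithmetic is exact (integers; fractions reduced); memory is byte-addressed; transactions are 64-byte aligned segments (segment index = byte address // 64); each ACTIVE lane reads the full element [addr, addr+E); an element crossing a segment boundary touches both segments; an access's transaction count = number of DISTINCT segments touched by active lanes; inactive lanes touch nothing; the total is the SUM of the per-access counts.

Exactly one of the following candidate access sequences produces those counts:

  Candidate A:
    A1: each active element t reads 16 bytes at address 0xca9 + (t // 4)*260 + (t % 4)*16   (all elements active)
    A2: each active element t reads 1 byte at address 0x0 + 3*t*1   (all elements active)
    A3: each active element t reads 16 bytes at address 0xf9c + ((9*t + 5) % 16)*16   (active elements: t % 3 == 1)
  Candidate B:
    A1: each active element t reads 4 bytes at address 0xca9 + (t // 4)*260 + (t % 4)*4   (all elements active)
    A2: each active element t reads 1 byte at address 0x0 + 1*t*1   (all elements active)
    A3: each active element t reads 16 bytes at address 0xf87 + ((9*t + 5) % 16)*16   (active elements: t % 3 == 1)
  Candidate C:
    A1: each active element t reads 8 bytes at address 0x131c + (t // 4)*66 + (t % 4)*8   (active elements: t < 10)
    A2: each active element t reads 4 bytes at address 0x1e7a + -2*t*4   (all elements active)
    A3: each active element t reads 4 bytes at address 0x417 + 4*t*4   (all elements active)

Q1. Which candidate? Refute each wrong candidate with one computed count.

A: A1 gives 8 transactions, not 6
C: A1 gives 3 transactions, not 6
B: all counts match (6,1,4)

Answer: B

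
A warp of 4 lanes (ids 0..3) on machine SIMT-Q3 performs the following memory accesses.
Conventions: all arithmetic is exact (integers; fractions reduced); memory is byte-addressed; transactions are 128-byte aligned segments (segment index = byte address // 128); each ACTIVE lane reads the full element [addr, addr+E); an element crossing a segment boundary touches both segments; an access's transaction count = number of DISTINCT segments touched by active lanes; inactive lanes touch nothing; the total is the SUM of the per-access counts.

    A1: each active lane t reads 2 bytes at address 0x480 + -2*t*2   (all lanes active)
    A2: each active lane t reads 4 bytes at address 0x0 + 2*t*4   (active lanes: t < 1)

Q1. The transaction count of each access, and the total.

A1: 2 transactions
A2: 1 transaction

Answer: 2,1; total 3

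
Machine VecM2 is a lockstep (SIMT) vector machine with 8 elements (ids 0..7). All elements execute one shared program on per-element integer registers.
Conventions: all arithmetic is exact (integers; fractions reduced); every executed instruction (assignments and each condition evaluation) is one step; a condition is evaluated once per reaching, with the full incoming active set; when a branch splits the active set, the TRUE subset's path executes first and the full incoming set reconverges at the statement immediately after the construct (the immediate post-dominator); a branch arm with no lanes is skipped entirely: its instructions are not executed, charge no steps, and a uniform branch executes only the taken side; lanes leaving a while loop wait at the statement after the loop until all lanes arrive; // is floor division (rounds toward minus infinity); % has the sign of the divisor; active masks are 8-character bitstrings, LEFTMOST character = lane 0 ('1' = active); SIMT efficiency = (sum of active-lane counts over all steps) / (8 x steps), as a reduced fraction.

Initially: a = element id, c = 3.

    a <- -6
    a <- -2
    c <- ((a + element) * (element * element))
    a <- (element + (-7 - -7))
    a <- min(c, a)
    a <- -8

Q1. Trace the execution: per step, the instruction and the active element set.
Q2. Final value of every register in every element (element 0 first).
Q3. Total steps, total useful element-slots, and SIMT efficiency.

step 0: a <- -6                      11111111
step 1: a <- -2                      11111111
step 2: c <- ((a + element) * (element * element)) 11111111
step 3: a <- (element + (-7 - -7))   11111111
step 4: a <- min(c, a)               11111111
step 5: a <- -8                      11111111

Answer: 6 steps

a: -8,-8,-8,-8,-8,-8,-8,-8
c: 0,-1,0,9,32,75,144,245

steps = 6; useful = 48; efficiency = 48/48 = 1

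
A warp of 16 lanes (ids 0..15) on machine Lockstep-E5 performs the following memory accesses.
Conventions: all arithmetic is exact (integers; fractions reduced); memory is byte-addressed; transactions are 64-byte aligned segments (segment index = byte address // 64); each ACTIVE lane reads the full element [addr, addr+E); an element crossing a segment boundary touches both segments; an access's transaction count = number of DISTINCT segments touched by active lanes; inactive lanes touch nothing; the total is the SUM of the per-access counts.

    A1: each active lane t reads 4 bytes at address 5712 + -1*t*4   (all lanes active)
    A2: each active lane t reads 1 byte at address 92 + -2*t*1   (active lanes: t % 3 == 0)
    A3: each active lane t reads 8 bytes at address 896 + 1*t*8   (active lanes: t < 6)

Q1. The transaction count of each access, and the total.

A1: 2 transactions
A2: 2 transactions
A3: 1 transaction

Answer: 2,2,1; total 5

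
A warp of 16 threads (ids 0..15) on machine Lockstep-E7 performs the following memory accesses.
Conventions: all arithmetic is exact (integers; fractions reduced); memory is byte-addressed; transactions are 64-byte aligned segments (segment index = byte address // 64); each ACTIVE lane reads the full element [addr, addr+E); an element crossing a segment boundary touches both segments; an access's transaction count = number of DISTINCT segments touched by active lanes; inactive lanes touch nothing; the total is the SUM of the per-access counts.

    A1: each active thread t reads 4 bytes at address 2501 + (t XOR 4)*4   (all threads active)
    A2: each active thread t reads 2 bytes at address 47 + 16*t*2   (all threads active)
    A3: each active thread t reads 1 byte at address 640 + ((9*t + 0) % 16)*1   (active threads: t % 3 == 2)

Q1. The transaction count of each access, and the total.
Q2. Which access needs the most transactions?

A1: 2 transactions
A2: 9 transactions
A3: 1 transaction

Answer: 2,9,1; total 12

Answer: A2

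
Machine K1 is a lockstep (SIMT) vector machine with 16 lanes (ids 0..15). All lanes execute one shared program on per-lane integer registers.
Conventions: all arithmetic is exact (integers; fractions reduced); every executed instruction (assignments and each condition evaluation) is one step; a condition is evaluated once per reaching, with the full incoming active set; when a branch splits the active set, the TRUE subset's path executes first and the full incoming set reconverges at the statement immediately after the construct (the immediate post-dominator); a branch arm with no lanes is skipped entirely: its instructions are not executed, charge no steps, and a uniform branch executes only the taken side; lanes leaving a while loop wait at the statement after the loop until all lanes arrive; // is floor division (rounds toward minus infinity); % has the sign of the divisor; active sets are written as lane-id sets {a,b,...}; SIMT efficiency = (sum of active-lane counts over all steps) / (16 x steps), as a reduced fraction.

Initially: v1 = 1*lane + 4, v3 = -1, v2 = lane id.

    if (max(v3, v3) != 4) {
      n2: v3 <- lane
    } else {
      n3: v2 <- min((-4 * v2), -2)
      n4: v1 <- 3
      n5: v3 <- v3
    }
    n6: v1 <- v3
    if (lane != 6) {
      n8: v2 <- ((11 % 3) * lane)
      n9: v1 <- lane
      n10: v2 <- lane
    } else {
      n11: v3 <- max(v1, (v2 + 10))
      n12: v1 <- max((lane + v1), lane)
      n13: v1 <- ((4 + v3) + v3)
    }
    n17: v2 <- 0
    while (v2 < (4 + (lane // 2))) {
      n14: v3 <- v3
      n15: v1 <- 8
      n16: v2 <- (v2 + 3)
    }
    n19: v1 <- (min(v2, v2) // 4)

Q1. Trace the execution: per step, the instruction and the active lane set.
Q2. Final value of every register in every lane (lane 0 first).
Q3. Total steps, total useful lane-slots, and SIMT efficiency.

step 0: eval (max(v3, v3) != 4)      {0,1,2,3,4,5,6,7,8,9,10,11,12,13,14,15}
step 1: v3 <- lane                   {0,1,2,3,4,5,6,7,8,9,10,11,12,13,14,15}
step 2: v1 <- v3                     {0,1,2,3,4,5,6,7,8,9,10,11,12,13,14,15}
step 3: eval (lane != 6)             {0,1,2,3,4,5,6,7,8,9,10,11,12,13,14,15}
step 4: v2 <- ((11 % 3) * lane)      {0,1,2,3,4,5,7,8,9,10,11,12,13,14,15}
step 5: v1 <- lane                   {0,1,2,3,4,5,7,8,9,10,11,12,13,14,15}
step 6: v2 <- lane                   {0,1,2,3,4,5,7,8,9,10,11,12,13,14,15}
step 7: v3 <- max(v1, (v2 + 10))     {6}
step 8: v1 <- max((lane + v1), lane) {6}
step 9: v1 <- ((4 + v3) + v3)        {6}
step 10: v2 <- 0                      {0,1,2,3,4,5,6,7,8,9,10,11,12,13,14,15}
step 11: eval (v2 < (4 + (lane // 2))) {0,1,2,3,4,5,6,7,8,9,10,11,12,13,14,15}
step 12: v3 <- v3                     {0,1,2,3,4,5,6,7,8,9,10,11,12,13,14,15}
step 13: v1 <- 8                      {0,1,2,3,4,5,6,7,8,9,10,11,12,13,14,15}
step 14: v2 <- (v2 + 3)               {0,1,2,3,4,5,6,7,8,9,10,11,12,13,14,15}
step 15: eval (v2 < (4 + (lane // 2))) {0,1,2,3,4,5,6,7,8,9,10,11,12,13,14,15}
step 16: v3 <- v3                     {0,1,2,3,4,5,6,7,8,9,10,11,12,13,14,15}
step 17: v1 <- 8                      {0,1,2,3,4,5,6,7,8,9,10,11,12,13,14,15}
step 18: v2 <- (v2 + 3)               {0,1,2,3,4,5,6,7,8,9,10,11,12,13,14,15}
step 19: eval (v2 < (4 + (lane // 2))) {0,1,2,3,4,5,6,7,8,9,10,11,12,13,14,15}
step 20: v3 <- v3                     {6,7,8,9,10,11,12,13,14,15}
step 21: v1 <- 8                      {6,7,8,9,10,11,12,13,14,15}
step 22: v2 <- (v2 + 3)               {6,7,8,9,10,11,12,13,14,15}
step 23: eval (v2 < (4 + (lane // 2))) {6,7,8,9,10,11,12,13,14,15}
step 24: v3 <- v3                     {12,13,14,15}
step 25: v1 <- 8                      {12,13,14,15}
step 26: v2 <- (v2 + 3)               {12,13,14,15}
step 27: eval (v2 < (4 + (lane // 2))) {12,13,14,15}
step 28: v1 <- (min(v2, v2) // 4)     {0,1,2,3,4,5,6,7,8,9,10,11,12,13,14,15}

Answer: 29 steps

v1: 1,1,1,1,1,1,2,2,2,2,2,2,3,3,3,3
v3: 0,1,2,3,4,5,16,7,8,9,10,11,12,13,14,15
v2: 6,6,6,6,6,6,9,9,9,9,9,9,12,12,12,12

steps = 29; useful = 344; efficiency = 344/464 = 43/58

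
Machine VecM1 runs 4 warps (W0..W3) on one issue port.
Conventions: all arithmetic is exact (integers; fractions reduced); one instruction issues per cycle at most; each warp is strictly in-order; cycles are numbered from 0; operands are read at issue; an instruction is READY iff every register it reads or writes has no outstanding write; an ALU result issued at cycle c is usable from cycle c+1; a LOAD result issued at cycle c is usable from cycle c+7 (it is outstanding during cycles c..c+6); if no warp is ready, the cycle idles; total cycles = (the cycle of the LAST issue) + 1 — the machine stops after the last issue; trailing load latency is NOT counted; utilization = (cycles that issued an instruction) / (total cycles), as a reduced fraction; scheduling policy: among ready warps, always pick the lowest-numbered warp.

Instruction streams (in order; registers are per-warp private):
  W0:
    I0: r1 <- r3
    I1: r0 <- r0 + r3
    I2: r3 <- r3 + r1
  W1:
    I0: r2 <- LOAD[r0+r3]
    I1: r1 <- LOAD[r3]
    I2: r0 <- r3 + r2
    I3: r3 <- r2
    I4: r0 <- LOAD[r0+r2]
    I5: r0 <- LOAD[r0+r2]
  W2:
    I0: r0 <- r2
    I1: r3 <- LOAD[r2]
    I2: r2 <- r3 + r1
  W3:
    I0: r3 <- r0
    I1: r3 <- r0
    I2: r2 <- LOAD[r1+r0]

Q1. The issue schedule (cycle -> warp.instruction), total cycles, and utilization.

cycle 0: W0.I0
cycle 1: W0.I1
cycle 2: W0.I2
cycle 3: W1.I0
cycle 4: W1.I1
cycle 5: W2.I0
cycle 6: W2.I1
cycle 7: W3.I0
cycle 8: W3.I1
cycle 9: W3.I2
cycle 10: W1.I2
cycle 11: W1.I3
cycle 12: W1.I4
cycle 13: W2.I2
cycle 14: idle
cycle 15: idle
cycle 16: idle
cycle 17: idle
cycle 18: idle
cycle 19: W1.I5

Answer: 20 cycles, utilization 3/4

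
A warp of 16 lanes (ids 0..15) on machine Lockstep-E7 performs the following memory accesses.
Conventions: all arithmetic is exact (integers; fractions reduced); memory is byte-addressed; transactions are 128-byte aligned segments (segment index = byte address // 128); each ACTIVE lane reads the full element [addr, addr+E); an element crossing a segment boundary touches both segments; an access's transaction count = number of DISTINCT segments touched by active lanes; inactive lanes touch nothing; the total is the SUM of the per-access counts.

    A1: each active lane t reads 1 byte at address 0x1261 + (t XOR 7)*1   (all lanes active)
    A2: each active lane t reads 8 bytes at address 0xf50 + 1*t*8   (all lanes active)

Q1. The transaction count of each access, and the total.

A1: 1 transaction
A2: 2 transactions

Answer: 1,2; total 3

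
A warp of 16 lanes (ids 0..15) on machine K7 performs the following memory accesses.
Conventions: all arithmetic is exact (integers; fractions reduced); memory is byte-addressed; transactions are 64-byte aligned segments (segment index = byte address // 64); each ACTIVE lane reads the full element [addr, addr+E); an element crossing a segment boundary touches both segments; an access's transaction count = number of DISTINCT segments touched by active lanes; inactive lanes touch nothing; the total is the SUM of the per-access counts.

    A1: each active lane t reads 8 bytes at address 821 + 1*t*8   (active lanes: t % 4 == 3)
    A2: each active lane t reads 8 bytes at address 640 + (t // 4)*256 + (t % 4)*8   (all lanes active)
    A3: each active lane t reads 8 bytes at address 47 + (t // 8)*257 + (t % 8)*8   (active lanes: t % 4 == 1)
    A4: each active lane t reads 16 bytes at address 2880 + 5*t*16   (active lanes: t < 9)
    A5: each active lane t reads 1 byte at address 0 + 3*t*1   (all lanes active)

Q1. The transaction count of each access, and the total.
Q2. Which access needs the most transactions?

A1: 2 transactions
A2: 4 transactions
A3: 4 transactions
A4: 9 transactions
A5: 1 transaction

Answer: 2,4,4,9,1; total 20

Answer: A4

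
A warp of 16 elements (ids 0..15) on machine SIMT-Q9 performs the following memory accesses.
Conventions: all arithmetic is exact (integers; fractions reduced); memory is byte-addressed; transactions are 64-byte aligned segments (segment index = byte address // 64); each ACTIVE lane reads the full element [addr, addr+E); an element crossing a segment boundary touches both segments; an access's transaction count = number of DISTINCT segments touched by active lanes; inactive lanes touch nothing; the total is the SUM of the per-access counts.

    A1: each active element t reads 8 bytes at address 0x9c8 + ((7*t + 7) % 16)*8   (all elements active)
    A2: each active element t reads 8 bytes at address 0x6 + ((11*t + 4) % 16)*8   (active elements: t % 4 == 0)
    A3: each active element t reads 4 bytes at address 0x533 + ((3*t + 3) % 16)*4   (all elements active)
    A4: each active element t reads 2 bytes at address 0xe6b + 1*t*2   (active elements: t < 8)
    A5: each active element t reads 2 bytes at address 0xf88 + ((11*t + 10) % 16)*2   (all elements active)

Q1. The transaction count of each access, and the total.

A1: 3 transactions
A2: 2 transactions
A3: 2 transactions
A4: 1 transaction
A5: 1 transaction

Answer: 3,2,2,1,1; total 9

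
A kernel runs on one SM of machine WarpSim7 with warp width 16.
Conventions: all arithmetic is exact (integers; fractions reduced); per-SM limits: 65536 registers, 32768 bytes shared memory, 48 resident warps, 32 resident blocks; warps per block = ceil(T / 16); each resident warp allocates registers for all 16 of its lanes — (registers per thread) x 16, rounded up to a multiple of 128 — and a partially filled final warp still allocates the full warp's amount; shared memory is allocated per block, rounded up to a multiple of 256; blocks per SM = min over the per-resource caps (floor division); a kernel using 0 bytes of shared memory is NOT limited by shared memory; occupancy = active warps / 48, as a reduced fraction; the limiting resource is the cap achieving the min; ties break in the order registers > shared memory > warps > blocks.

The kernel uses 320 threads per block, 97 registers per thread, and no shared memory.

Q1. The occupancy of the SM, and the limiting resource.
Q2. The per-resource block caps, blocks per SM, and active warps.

Answer: occupancy 5/12, limited by registers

registers: 1 block
shared memory: no limit (kernel uses none)
warps: 2 blocks
blocks: 32 blocks

Answer: 1 block, 20 active warps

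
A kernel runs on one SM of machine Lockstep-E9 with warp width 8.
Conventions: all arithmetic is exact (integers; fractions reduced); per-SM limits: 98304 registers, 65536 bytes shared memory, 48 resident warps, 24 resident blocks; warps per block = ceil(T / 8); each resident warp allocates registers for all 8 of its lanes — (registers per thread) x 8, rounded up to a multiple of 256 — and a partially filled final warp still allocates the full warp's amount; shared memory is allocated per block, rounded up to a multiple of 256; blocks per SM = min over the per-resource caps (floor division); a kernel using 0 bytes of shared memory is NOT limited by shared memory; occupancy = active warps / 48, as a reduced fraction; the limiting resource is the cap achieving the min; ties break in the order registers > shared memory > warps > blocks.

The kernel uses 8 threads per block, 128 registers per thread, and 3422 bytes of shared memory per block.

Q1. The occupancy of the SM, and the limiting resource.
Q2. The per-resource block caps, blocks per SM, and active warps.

Answer: occupancy 3/8, limited by shared memory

registers: 96 blocks
shared memory: 18 blocks
warps: 48 blocks
blocks: 24 blocks

Answer: 18 blocks, 18 active warps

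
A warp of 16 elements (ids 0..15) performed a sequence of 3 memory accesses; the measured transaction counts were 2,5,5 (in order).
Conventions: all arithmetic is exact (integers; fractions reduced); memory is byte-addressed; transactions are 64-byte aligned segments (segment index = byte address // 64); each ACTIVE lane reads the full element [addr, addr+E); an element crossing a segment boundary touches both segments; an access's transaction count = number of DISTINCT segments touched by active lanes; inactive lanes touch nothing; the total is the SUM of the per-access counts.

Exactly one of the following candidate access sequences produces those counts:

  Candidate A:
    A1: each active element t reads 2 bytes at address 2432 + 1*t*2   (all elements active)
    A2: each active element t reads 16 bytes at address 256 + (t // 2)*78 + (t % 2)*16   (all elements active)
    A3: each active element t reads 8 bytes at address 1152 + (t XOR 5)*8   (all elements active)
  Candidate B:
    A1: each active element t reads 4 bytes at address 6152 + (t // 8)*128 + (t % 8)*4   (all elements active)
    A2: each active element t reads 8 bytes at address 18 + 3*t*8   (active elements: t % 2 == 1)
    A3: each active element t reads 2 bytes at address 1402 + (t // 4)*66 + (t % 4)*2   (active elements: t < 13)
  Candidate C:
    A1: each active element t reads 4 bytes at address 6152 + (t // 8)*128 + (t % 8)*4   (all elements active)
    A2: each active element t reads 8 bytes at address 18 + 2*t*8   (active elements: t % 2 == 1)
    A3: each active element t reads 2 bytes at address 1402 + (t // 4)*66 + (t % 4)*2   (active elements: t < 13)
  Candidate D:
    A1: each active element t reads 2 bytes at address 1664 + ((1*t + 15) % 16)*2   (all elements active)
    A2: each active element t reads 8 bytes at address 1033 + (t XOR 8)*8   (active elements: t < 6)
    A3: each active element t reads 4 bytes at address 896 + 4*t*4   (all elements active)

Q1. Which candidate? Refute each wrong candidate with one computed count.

A: A1 gives 1 transaction, not 2
B: A2 gives 7 transactions, not 5
D: A1 gives 1 transaction, not 2
C: all counts match (2,5,5)

Answer: C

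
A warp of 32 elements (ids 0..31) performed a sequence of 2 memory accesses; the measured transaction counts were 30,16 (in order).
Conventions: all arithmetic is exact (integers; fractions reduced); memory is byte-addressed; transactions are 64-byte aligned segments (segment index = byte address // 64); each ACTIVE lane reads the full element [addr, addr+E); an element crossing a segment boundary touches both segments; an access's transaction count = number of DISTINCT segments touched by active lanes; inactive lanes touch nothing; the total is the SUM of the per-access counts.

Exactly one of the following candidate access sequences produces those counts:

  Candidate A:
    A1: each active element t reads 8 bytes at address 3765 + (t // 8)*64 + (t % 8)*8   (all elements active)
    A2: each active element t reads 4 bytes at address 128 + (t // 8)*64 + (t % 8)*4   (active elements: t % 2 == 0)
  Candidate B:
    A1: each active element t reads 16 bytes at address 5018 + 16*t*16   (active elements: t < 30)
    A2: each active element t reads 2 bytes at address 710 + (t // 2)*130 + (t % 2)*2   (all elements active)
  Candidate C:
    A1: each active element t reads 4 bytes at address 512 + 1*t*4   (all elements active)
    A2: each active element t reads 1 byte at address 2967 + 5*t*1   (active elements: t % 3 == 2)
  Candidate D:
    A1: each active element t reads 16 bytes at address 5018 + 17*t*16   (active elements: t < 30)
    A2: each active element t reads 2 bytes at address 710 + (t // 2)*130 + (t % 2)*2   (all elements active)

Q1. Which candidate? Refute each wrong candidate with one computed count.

A: A1 gives 5 transactions, not 30
C: A1 gives 2 transactions, not 30
D: A1 gives 37 transactions, not 30
B: all counts match (30,16)

Answer: B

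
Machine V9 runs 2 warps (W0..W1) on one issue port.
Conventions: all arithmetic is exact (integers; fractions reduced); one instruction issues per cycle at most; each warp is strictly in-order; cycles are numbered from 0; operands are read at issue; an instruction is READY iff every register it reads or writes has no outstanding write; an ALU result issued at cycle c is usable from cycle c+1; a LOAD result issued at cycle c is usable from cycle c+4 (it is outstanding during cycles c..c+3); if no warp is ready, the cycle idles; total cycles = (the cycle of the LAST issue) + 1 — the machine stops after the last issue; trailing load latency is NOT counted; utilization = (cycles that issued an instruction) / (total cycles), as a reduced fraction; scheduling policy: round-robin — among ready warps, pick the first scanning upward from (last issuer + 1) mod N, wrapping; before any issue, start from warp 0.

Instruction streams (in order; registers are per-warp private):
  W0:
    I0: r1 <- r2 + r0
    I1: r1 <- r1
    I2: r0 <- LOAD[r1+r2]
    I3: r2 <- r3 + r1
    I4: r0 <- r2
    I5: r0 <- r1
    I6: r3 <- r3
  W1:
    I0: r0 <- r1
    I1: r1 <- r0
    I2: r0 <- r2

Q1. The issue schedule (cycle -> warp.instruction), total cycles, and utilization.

cycle 0: W0.I0
cycle 1: W1.I0
cycle 2: W0.I1
cycle 3: W1.I1
cycle 4: W0.I2
cycle 5: W1.I2
cycle 6: W0.I3
cycle 7: idle
cycle 8: W0.I4
cycle 9: W0.I5
cycle 10: W0.I6

Answer: 11 cycles, utilization 10/11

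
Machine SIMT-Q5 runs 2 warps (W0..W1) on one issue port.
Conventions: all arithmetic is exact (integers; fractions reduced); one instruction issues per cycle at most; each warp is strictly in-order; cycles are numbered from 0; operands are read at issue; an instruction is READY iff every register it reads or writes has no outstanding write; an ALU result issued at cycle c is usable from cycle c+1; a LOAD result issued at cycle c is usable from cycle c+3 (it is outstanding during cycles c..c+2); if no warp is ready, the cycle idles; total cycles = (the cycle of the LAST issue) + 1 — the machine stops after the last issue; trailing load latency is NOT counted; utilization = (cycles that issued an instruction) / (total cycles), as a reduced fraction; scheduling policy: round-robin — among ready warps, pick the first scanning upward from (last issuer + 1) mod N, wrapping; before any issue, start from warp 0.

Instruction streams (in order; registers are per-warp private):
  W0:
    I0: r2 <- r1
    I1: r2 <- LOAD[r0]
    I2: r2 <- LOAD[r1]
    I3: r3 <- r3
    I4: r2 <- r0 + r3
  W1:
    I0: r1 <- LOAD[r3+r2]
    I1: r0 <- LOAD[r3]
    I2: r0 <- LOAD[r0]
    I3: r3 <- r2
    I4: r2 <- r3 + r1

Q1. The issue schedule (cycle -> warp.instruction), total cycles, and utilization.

cycle 0: W0.I0
cycle 1: W1.I0
cycle 2: W0.I1
cycle 3: W1.I1
cycle 4: idle
cycle 5: W0.I2
cycle 6: W1.I2
cycle 7: W0.I3
cycle 8: W1.I3
cycle 9: W0.I4
cycle 10: W1.I4

Answer: 11 cycles, utilization 10/11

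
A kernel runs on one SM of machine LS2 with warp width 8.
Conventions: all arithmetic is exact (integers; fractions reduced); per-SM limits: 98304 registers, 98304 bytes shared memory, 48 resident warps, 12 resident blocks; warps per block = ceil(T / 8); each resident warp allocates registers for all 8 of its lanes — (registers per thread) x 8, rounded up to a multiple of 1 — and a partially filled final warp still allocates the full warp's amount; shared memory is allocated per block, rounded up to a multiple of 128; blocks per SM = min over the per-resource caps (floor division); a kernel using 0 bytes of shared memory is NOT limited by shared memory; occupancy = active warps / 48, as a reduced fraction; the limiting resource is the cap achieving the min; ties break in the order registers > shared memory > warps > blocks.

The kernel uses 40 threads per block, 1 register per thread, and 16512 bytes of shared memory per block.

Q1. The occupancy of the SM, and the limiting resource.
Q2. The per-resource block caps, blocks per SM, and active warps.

Answer: occupancy 25/48, limited by shared memory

registers: 2457 blocks
shared memory: 5 blocks
warps: 9 blocks
blocks: 12 blocks

Answer: 5 blocks, 25 active warps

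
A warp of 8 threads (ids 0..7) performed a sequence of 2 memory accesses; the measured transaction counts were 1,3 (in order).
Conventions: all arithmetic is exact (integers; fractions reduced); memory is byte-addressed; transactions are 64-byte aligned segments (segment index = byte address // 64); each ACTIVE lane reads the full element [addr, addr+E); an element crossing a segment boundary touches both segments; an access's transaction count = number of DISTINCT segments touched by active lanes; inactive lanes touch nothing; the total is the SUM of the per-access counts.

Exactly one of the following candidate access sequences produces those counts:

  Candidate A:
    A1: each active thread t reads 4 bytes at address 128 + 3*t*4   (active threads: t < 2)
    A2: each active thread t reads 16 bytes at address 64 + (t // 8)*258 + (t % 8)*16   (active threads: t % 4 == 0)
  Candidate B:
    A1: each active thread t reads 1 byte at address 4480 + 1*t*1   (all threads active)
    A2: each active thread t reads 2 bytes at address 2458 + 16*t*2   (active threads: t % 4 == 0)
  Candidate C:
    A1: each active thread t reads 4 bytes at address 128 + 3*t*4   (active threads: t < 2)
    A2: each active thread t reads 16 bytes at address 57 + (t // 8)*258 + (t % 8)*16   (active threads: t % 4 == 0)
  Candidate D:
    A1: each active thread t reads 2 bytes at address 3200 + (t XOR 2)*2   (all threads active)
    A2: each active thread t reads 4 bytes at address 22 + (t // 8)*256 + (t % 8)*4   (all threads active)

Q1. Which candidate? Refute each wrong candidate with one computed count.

A: A2 gives 2 transactions, not 3
B: A2 gives 2 transactions, not 3
D: A2 gives 1 transaction, not 3
C: all counts match (1,3)

Answer: C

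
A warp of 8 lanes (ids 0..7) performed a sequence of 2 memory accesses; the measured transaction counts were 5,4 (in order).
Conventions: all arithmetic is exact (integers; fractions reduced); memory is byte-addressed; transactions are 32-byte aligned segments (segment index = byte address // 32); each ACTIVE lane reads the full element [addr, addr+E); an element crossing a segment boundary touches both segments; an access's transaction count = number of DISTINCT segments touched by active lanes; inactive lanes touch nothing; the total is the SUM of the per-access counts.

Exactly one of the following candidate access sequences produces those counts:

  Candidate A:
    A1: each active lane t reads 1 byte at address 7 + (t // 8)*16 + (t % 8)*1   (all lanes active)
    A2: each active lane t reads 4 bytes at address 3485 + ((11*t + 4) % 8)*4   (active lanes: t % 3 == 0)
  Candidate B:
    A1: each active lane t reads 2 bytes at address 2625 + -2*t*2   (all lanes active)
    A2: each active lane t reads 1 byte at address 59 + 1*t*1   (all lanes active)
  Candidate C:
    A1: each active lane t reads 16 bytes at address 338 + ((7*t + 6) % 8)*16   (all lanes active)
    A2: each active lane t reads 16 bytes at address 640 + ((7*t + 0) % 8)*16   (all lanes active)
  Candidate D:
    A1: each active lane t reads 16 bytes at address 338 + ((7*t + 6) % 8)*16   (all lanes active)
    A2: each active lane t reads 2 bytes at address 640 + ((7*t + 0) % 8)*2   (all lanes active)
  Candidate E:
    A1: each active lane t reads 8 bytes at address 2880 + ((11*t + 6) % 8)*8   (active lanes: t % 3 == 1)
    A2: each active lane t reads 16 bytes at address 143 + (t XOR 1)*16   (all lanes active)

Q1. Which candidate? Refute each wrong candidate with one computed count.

A: A1 gives 1 transaction, not 5
B: A1 gives 2 transactions, not 5
D: A2 gives 1 transaction, not 4
E: A1 gives 1 transaction, not 5
C: all counts match (5,4)

Answer: C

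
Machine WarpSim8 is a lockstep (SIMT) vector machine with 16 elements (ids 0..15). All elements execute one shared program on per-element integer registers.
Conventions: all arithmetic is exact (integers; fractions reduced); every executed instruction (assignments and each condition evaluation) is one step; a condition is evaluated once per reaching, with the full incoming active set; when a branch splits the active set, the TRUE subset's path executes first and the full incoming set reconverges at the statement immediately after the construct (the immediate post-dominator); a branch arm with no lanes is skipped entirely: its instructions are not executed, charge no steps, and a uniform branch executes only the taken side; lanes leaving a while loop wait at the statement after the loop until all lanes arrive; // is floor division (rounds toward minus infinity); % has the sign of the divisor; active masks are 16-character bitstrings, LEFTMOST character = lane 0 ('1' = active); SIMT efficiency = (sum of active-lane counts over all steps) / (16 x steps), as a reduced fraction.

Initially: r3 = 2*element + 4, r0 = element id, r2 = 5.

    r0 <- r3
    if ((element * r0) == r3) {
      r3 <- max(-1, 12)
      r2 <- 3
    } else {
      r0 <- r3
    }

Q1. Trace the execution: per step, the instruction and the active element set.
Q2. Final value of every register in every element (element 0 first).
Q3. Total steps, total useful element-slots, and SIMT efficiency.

step 0: r0 <- r3                     1111111111111111
step 1: eval ((element * r0) == r3)  1111111111111111
step 2: r3 <- max(-1, 12)            0100000000000000
step 3: r2 <- 3                      0100000000000000
step 4: r0 <- r3                     1011111111111111

Answer: 5 steps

r3: 4,12,8,10,12,14,16,18,20,22,24,26,28,30,32,34
r0: 4,6,8,10,12,14,16,18,20,22,24,26,28,30,32,34
r2: 5,3,5,5,5,5,5,5,5,5,5,5,5,5,5,5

steps = 5; useful = 49; efficiency = 49/80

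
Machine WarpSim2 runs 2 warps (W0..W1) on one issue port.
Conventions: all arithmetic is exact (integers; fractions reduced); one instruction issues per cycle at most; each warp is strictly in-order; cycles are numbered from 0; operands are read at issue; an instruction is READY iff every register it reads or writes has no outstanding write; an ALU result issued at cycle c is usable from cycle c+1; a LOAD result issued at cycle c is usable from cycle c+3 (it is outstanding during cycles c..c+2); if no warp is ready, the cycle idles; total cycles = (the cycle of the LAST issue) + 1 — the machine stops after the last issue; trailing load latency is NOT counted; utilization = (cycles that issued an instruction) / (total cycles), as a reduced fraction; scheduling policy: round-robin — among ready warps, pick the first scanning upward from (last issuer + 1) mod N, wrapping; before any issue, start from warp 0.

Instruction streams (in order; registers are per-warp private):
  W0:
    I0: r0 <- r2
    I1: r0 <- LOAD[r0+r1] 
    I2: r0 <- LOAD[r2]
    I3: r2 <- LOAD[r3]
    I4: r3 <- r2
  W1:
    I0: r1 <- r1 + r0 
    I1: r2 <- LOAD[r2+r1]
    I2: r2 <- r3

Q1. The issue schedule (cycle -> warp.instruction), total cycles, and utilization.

cycle 0: W0.I0
cycle 1: W1.I0
cycle 2: W0.I1
cycle 3: W1.I1
cycle 4: idle
cycle 5: W0.I2
cycle 6: W1.I2
cycle 7: W0.I3
cycle 8: idle
cycle 9: idle
cycle 10: W0.I4

Answer: 11 cycles, utilization 8/11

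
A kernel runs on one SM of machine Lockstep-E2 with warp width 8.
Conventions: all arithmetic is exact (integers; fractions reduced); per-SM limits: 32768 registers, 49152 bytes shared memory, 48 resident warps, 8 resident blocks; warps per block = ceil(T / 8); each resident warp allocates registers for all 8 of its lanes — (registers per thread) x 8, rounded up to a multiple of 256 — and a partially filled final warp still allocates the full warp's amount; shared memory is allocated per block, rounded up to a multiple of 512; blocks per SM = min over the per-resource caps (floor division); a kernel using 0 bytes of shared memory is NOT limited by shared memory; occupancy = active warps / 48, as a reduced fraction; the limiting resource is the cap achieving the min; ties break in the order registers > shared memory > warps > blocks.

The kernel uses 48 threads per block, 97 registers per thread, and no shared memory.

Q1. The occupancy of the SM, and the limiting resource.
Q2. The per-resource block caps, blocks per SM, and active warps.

Answer: occupancy 5/8, limited by registers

registers: 5 blocks
shared memory: no limit (kernel uses none)
warps: 8 blocks
blocks: 8 blocks

Answer: 5 blocks, 30 active warps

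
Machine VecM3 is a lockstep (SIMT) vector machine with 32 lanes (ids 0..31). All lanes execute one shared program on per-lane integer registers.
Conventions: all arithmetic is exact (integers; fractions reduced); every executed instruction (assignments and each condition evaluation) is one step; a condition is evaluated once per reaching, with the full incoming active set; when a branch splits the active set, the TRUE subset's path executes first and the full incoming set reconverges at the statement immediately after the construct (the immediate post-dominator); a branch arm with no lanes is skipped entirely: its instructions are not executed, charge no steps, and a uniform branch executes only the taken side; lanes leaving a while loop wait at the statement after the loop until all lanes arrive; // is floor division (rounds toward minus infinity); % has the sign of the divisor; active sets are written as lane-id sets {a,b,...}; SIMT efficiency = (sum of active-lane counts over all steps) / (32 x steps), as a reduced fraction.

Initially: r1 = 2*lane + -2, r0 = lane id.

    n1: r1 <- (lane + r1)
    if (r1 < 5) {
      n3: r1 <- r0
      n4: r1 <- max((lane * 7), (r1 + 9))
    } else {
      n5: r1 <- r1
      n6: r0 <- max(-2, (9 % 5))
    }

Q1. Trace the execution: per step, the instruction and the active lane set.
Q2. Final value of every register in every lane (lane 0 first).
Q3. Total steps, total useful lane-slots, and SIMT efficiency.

step 0: r1 <- (lane + r1)            {0,1,2,3,4,5,6,7,8,9,10,11,12,13,14,15,16,17,18,19,20,21,22,23,24,25,26,27,28,29,30,31}
step 1: eval (r1 < 5)                {0,1,2,3,4,5,6,7,8,9,10,11,12,13,14,15,16,17,18,19,20,21,22,23,24,25,26,27,28,29,30,31}
step 2: r1 <- r0                     {0,1,2}
step 3: r1 <- max((lane * 7), (r1 + 9)) {0,1,2}
step 4: r1 <- r1                     {3,4,5,6,7,8,9,10,11,12,13,14,15,16,17,18,19,20,21,22,23,24,25,26,27,28,29,30,31}
step 5: r0 <- max(-2, (9 % 5))       {3,4,5,6,7,8,9,10,11,12,13,14,15,16,17,18,19,20,21,22,23,24,25,26,27,28,29,30,31}

Answer: 6 steps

r1: 9,10,14,7,10,13,16,19,22,25,28,31,34,37,40,43,46,49,52,55,58,61,64,67,70,73,76,79,82,85,88,91
r0: 0,1,2,4,4,4,4,4,4,4,4,4,4,4,4,4,4,4,4,4,4,4,4,4,4,4,4,4,4,4,4,4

steps = 6; useful = 128; efficiency = 128/192 = 2/3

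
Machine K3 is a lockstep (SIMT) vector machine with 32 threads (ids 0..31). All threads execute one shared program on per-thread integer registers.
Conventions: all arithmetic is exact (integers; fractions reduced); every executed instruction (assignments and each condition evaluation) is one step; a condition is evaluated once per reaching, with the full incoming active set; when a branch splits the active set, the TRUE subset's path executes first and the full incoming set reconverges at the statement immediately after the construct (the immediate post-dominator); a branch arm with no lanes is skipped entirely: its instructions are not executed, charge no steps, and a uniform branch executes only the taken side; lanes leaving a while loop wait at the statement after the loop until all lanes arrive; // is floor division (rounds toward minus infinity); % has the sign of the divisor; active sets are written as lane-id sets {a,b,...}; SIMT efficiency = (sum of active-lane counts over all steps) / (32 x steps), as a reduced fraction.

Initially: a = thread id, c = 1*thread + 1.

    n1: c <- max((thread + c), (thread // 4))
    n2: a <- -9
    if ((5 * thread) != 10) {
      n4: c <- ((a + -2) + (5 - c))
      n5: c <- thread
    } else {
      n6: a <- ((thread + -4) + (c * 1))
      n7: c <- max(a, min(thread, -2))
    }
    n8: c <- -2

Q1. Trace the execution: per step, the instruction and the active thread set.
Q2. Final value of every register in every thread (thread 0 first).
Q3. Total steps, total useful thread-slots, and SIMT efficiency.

step 0: c <- max((thread + c), (thread // 4)) {0,1,2,3,4,5,6,7,8,9,10,11,12,13,14,15,16,17,18,19,20,21,22,23,24,25,26,27,28,29,30,31}
step 1: a <- -9                      {0,1,2,3,4,5,6,7,8,9,10,11,12,13,14,15,16,17,18,19,20,21,22,23,24,25,26,27,28,29,30,31}
step 2: eval ((5 * thread) != 10)    {0,1,2,3,4,5,6,7,8,9,10,11,12,13,14,15,16,17,18,19,20,21,22,23,24,25,26,27,28,29,30,31}
step 3: c <- ((a + -2) + (5 - c))    {0,1,3,4,5,6,7,8,9,10,11,12,13,14,15,16,17,18,19,20,21,22,23,24,25,26,27,28,29,30,31}
step 4: c <- thread                  {0,1,3,4,5,6,7,8,9,10,11,12,13,14,15,16,17,18,19,20,21,22,23,24,25,26,27,28,29,30,31}
step 5: a <- ((thread + -4) + (c * 1)) {2}
step 6: c <- max(a, min(thread, -2)) {2}
step 7: c <- -2                      {0,1,2,3,4,5,6,7,8,9,10,11,12,13,14,15,16,17,18,19,20,21,22,23,24,25,26,27,28,29,30,31}

Answer: 8 steps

a: -9,-9,3,-9,-9,-9,-9,-9,-9,-9,-9,-9,-9,-9,-9,-9,-9,-9,-9,-9,-9,-9,-9,-9,-9,-9,-9,-9,-9,-9,-9,-9
c: -2,-2,-2,-2,-2,-2,-2,-2,-2,-2,-2,-2,-2,-2,-2,-2,-2,-2,-2,-2,-2,-2,-2,-2,-2,-2,-2,-2,-2,-2,-2,-2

steps = 8; useful = 192; efficiency = 192/256 = 3/4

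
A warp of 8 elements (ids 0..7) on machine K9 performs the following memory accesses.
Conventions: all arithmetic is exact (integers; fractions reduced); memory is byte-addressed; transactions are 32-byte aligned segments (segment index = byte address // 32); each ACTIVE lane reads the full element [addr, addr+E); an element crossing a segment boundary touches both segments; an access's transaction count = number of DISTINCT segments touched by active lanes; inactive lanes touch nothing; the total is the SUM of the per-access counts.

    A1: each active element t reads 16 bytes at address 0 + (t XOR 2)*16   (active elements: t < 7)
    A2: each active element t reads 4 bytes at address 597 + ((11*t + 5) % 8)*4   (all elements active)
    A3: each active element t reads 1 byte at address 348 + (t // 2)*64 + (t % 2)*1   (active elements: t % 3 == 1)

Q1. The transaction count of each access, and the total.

A1: 4 transactions
A2: 2 transactions
A3: 3 transactions

Answer: 4,2,3; total 9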